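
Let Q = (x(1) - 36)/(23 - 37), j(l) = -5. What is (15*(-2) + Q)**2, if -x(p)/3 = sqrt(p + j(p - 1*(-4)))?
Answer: 5265/7 - 1152*I/49 ≈ 752.14 - 23.51*I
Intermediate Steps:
x(p) = -3*sqrt(-5 + p) (x(p) = -3*sqrt(p - 5) = -3*sqrt(-5 + p))
Q = 18/7 + 3*I/7 (Q = (-3*sqrt(-5 + 1) - 36)/(23 - 37) = (-6*I - 36)/(-14) = (-6*I - 36)*(-1/14) = (-36 - 6*I)*(-1/14) = 18/7 + 3*I/7 ≈ 2.5714 + 0.42857*I)
(15*(-2) + Q)**2 = (15*(-2) + (18/7 + 3*I/7))**2 = (-30 + (18/7 + 3*I/7))**2 = (-192/7 + 3*I/7)**2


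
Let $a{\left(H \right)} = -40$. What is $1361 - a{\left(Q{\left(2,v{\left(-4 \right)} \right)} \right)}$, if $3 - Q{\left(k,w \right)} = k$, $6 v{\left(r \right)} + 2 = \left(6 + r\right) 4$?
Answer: $1401$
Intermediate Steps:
$v{\left(r \right)} = \frac{11}{3} + \frac{2 r}{3}$ ($v{\left(r \right)} = - \frac{1}{3} + \frac{\left(6 + r\right) 4}{6} = - \frac{1}{3} + \frac{24 + 4 r}{6} = - \frac{1}{3} + \left(4 + \frac{2 r}{3}\right) = \frac{11}{3} + \frac{2 r}{3}$)
$Q{\left(k,w \right)} = 3 - k$
$1361 - a{\left(Q{\left(2,v{\left(-4 \right)} \right)} \right)} = 1361 - -40 = 1361 + 40 = 1401$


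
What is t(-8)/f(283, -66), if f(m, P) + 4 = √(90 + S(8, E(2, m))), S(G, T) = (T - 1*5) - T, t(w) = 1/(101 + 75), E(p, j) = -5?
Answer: 1/3036 + √85/12144 ≈ 0.0010886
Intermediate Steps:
t(w) = 1/176
S(G, T) = -5 (S(G, T) = (T - 5) - T = (-5 + T) - T = -5)
f(m, P) = -4 + √85 (f(m, P) = -4 + √(90 - 5) = -4 + √85)
t(-8)/f(283, -66) = 1/(176*(-4 + √85))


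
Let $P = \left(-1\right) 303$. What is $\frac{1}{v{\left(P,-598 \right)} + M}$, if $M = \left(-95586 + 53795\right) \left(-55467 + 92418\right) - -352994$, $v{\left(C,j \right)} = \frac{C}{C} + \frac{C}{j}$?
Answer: $- \frac{598}{923232014805} \approx -6.4772 \cdot 10^{-10}$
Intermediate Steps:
$P = -303$
$v{\left(C,j \right)} = 1 + \frac{C}{j}$
$M = -1543866247$ ($M = \left(-41791\right) 36951 + 352994 = -1544219241 + 352994 = -1543866247$)
$\frac{1}{v{\left(P,-598 \right)} + M} = \frac{1}{\frac{-303 - 598}{-598} - 1543866247} = \frac{1}{\left(- \frac{1}{598}\right) \left(-901\right) - 1543866247} = \frac{1}{\frac{901}{598} - 1543866247} = \frac{1}{- \frac{923232014805}{598}} = - \frac{598}{923232014805}$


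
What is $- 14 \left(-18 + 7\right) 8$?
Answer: $1232$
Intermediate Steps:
$- 14 \left(-18 + 7\right) 8 = \left(-14\right) \left(-11\right) 8 = 154 \cdot 8 = 1232$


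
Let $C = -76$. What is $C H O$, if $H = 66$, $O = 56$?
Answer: $-280896$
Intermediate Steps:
$C H O = \left(-76\right) 66 \cdot 56 = \left(-5016\right) 56 = -280896$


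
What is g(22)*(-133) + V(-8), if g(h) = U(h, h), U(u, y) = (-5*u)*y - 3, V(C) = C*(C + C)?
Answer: 322387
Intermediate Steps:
V(C) = 2*C² (V(C) = C*(2*C) = 2*C²)
U(u, y) = -3 - 5*u*y (U(u, y) = -5*u*y - 3 = -3 - 5*u*y)
g(h) = -3 - 5*h² (g(h) = -3 - 5*h*h = -3 - 5*h²)
g(22)*(-133) + V(-8) = (-3 - 5*22²)*(-133) + 2*(-8)² = (-3 - 5*484)*(-133) + 2*64 = (-3 - 2420)*(-133) + 128 = -2423*(-133) + 128 = 322259 + 128 = 322387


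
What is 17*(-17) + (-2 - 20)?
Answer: -311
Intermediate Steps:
17*(-17) + (-2 - 20) = -289 - 22 = -311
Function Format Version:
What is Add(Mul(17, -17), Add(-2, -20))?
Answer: -311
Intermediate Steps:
Add(Mul(17, -17), Add(-2, -20)) = Add(-289, -22) = -311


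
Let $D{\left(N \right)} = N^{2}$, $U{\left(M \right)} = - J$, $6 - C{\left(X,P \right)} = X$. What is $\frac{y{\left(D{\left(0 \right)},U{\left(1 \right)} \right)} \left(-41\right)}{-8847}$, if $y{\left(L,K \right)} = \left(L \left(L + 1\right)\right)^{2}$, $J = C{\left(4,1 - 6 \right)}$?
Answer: $0$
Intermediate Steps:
$C{\left(X,P \right)} = 6 - X$
$J = 2$ ($J = 6 - 4 = 2$)
$U{\left(M \right)} = -2$ ($U{\left(M \right)} = \left(-1\right) 2 = -2$)
$y{\left(L,K \right)} = L^{2} \left(1 + L\right)^{2}$ ($y{\left(L,K \right)} = \left(L \left(1 + L\right)\right)^{2} = L^{2} \left(1 + L\right)^{2}$)
$\frac{y{\left(D{\left(0 \right)},U{\left(1 \right)} \right)} \left(-41\right)}{-8847} = \frac{\left(0^{2}\right)^{2} \left(1 + 0^{2}\right)^{2} \left(-41\right)}{-8847} = 0^{2} \left(1 + 0\right)^{2} \left(-41\right) \left(- \frac{1}{8847}\right) = 0 \cdot 1^{2} \left(-41\right) \left(- \frac{1}{8847}\right) = 0 \cdot 1 \left(-41\right) \left(- \frac{1}{8847}\right) = 0 \left(-41\right) \left(- \frac{1}{8847}\right) = 0 \left(- \frac{1}{8847}\right) = 0$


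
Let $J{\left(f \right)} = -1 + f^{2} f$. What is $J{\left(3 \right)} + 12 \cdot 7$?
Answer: $110$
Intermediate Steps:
$J{\left(f \right)} = -1 + f^{3}$
$J{\left(3 \right)} + 12 \cdot 7 = \left(-1 + 3^{3}\right) + 12 \cdot 7 = \left(-1 + 27\right) + 84 = 26 + 84 = 110$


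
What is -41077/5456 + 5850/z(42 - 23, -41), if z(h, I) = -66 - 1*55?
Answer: -3353447/60016 ≈ -55.876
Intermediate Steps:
z(h, I) = -121 (z(h, I) = -66 - 55 = -121)
-41077/5456 + 5850/z(42 - 23, -41) = -41077/5456 + 5850/(-121) = -41077*1/5456 + 5850*(-1/121) = -41077/5456 - 5850/121 = -3353447/60016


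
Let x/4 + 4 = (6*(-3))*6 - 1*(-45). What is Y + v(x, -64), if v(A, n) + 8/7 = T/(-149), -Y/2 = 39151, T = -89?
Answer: -81669555/1043 ≈ -78303.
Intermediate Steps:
x = -268 (x = -16 + 4*((6*(-3))*6 - 1*(-45)) = -16 + 4*(-18*6 + 45) = -16 + 4*(-108 + 45) = -16 + 4*(-63) = -16 - 252 = -268)
Y = -78302 (Y = -2*39151 = -78302)
v(A, n) = -569/1043 (v(A, n) = -8/7 - 89/(-149) = -8/7 - 89*(-1/149) = -8/7 + 89/149 = -569/1043)
Y + v(x, -64) = -78302 - 569/1043 = -81669555/1043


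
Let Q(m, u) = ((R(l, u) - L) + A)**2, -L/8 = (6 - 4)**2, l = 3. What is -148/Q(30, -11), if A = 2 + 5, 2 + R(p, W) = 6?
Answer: -148/1849 ≈ -0.080043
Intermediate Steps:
R(p, W) = 4 (R(p, W) = -2 + 6 = 4)
A = 7
L = -32 (L = -8*(6 - 4)**2 = -8*2**2 = -8*4 = -32)
Q(m, u) = 1849 (Q(m, u) = ((4 - 1*(-32)) + 7)**2 = ((4 + 32) + 7)**2 = (36 + 7)**2 = 43**2 = 1849)
-148/Q(30, -11) = -148/1849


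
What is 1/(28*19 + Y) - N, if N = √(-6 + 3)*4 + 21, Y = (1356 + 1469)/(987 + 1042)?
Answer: -22725284/1082253 - 4*I*√3 ≈ -20.998 - 6.9282*I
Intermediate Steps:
Y = 2825/2029 ≈ 1.3923
N = 21 + 4*I*√3 (N = √(-3)*4 + 21 = (I*√3)*4 + 21 = 4*I*√3 + 21 = 21 + 4*I*√3 ≈ 21.0 + 6.9282*I)
1/(28*19 + Y) - N = 1/(28*19 + 2825/2029) - (21 + 4*I*√3) = 1/(532 + 2825/2029) + (-21 - 4*I*√3) = 1/(1082253/2029) + (-21 - 4*I*√3) = 2029/1082253 + (-21 - 4*I*√3) = -22725284/1082253 - 4*I*√3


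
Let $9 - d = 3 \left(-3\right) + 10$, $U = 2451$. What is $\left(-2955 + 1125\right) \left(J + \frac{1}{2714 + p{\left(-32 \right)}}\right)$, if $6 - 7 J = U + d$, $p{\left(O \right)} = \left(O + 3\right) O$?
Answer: $\frac{2724814795}{4249} \approx 6.4128 \cdot 10^{5}$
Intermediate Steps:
$p{\left(O \right)} = O \left(3 + O\right)$ ($p{\left(O \right)} = \left(3 + O\right) O = O \left(3 + O\right)$)
$d = 8$ ($d = 9 - \left(3 \left(-3\right) + 10\right) = 9 - \left(-9 + 10\right) = 9 - 1 = 8$)
$J = - \frac{2453}{7}$ ($J = \frac{6}{7} - \frac{2451 + 8}{7} = \frac{6}{7} - \frac{2459}{7} = - \frac{2453}{7} \approx -350.43$)
$\left(-2955 + 1125\right) \left(J + \frac{1}{2714 + p{\left(-32 \right)}}\right) = \left(-2955 + 1125\right) \left(- \frac{2453}{7} + \frac{1}{2714 - 32 \left(3 - 32\right)}\right) = - 1830 \left(- \frac{2453}{7} + \frac{1}{2714 - -928}\right) = - 1830 \left(- \frac{2453}{7} + \frac{1}{2714 + 928}\right) = - 1830 \left(- \frac{2453}{7} + \frac{1}{3642}\right) = \left(-1830\right) \left(- \frac{8933819}{25494}\right) = \frac{2724814795}{4249}$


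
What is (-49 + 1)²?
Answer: 2304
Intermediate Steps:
(-49 + 1)² = (-48)² = 2304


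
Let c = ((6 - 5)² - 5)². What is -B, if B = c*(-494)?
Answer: 7904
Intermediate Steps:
c = 16 (c = (1² - 5)² = (1 - 5)² = (-4)² = 16)
B = -7904 (B = 16*(-494) = -7904)
-B = -1*(-7904) = 7904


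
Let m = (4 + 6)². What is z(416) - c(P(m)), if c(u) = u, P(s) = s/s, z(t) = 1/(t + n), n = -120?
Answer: -295/296 ≈ -0.99662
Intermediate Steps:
z(t) = 1/(-120 + t) (z(t) = 1/(t - 120) = 1/(-120 + t))
m = 100 (m = 10² = 100)
P(s) = 1
z(416) - c(P(m)) = 1/(-120 + 416) - 1*1 = 1/296 - 1 = -295/296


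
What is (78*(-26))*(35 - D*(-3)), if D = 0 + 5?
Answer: -101400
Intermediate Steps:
D = 5
(78*(-26))*(35 - D*(-3)) = (78*(-26))*(35 - 5*(-3)) = -2028*(35 - 1*(-15)) = -2028*(35 + 15) = -2028*50 = -101400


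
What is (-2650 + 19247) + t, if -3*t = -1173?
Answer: 16988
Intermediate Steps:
t = 391 (t = -1/3*(-1173) = 391)
(-2650 + 19247) + t = (-2650 + 19247) + 391 = 16597 + 391 = 16988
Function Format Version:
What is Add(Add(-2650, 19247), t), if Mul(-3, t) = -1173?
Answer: 16988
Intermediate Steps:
t = 391 (t = Mul(Rational(-1, 3), -1173) = 391)
Add(Add(-2650, 19247), t) = Add(Add(-2650, 19247), 391) = Add(16597, 391) = 16988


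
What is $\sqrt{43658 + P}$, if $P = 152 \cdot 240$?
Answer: $\sqrt{80138} \approx 283.09$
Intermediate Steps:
$P = 36480$
$\sqrt{43658 + P} = \sqrt{43658 + 36480} = \sqrt{80138}$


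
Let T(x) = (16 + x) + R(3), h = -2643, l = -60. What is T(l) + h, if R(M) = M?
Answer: -2684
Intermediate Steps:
T(x) = 19 + x (T(x) = (16 + x) + 3 = 19 + x)
T(l) + h = (19 - 60) - 2643 = -41 - 2643 = -2684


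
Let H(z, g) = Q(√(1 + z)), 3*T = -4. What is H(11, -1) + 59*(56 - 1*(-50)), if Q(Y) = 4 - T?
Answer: 18778/3 ≈ 6259.3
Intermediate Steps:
T = -4/3 (T = (⅓)*(-4) = -4/3 ≈ -1.3333)
Q(Y) = 16/3 (Q(Y) = 4 - 1*(-4/3) = 4 + 4/3 = 16/3)
H(z, g) = 16/3
H(11, -1) + 59*(56 - 1*(-50)) = 16/3 + 59*(56 - 1*(-50)) = 16/3 + 59*(56 + 50) = 16/3 + 59*106 = 16/3 + 6254 = 18778/3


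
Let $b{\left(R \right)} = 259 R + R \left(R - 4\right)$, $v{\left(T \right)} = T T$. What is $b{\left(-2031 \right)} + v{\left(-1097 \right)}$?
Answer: $4810465$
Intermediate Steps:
$v{\left(T \right)} = T^{2}$
$b{\left(R \right)} = 259 R + R \left(-4 + R\right)$
$b{\left(-2031 \right)} + v{\left(-1097 \right)} = - 2031 \left(255 - 2031\right) + \left(-1097\right)^{2} = \left(-2031\right) \left(-1776\right) + 1203409 = 3607056 + 1203409 = 4810465$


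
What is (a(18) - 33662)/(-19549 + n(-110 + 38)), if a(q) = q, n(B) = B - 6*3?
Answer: 33644/19639 ≈ 1.7131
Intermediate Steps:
n(B) = -18 + B (n(B) = B - 18 = -18 + B)
(a(18) - 33662)/(-19549 + n(-110 + 38)) = (18 - 33662)/(-19549 + (-18 + (-110 + 38))) = -33644/(-19549 + (-18 - 72)) = -33644/(-19549 - 90) = -33644/(-19639) = -33644*(-1/19639) = 33644/19639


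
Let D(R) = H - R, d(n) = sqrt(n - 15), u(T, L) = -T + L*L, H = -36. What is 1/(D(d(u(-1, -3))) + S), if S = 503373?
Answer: 503337/253348135574 + I*sqrt(5)/253348135574 ≈ 1.9867e-6 + 8.8261e-12*I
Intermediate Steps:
u(T, L) = L**2 - T (u(T, L) = -T + L**2 = L**2 - T)
d(n) = sqrt(-15 + n)
D(R) = -36 - R
1/(D(d(u(-1, -3))) + S) = 1/((-36 - sqrt(-15 + ((-3)**2 - 1*(-1)))) + 503373) = 1/((-36 - sqrt(-15 + (9 + 1))) + 503373) = 1/((-36 - sqrt(-15 + 10)) + 503373) = 1/((-36 - sqrt(-5)) + 503373) = 1/((-36 - I*sqrt(5)) + 503373) = 1/(503337 - I*sqrt(5))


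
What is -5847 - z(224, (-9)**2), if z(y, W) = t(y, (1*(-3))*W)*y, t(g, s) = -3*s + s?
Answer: -114711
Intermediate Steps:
t(g, s) = -2*s
z(y, W) = 6*W*y (z(y, W) = (-2*1*(-3)*W)*y = (-(-6)*W)*y = (6*W)*y = 6*W*y)
-5847 - z(224, (-9)**2) = -5847 - 6*(-9)**2*224 = -5847 - 6*81*224 = -5847 - 1*108864 = -5847 - 108864 = -114711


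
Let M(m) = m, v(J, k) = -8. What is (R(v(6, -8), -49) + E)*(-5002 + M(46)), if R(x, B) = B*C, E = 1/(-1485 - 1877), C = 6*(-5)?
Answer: -12246620442/1681 ≈ -7.2853e+6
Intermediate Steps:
C = -30
E = -1/3362 (E = 1/(-3362) = -1/3362 ≈ -0.00029744)
R(x, B) = -30*B (R(x, B) = B*(-30) = -30*B)
(R(v(6, -8), -49) + E)*(-5002 + M(46)) = (-30*(-49) - 1/3362)*(-5002 + 46) = (1470 - 1/3362)*(-4956) = (4942139/3362)*(-4956) = -12246620442/1681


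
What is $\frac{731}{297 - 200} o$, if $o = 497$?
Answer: $\frac{363307}{97} \approx 3745.4$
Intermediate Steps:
$\frac{731}{297 - 200} o = \frac{731}{297 - 200} \cdot 497 = \frac{731}{97} \cdot 497 = \frac{363307}{97}$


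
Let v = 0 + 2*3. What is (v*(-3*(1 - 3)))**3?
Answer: 46656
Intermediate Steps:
v = 6 (v = 0 + 6 = 6)
(v*(-3*(1 - 3)))**3 = (6*(-3*(1 - 3)))**3 = (6*(-3*(-2)))**3 = (6*6)**3 = 36**3 = 46656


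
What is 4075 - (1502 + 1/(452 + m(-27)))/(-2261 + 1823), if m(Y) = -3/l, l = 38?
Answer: 15338511467/3760887 ≈ 4078.4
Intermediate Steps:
m(Y) = -3/38
4075 - (1502 + 1/(452 + m(-27)))/(-2261 + 1823) = 4075 - (1502 + 1/(452 - 3/38))/(-2261 + 1823) = 4075 - (1502 + 1/(17173/38))/(-438) = 4075 - (1502 + 38/17173)*(-1)/438 = 4075 - 25793884*(-1)/(17173*438) = 4075 - 1*(-12896942/3760887) = 4075 + 12896942/3760887 = 15338511467/3760887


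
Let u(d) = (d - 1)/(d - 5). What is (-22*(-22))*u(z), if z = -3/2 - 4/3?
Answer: 11132/47 ≈ 236.85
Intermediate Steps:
z = -17/6 (z = -3*½ - 4*⅓ = -3/2 - 4/3 = -17/6 ≈ -2.8333)
u(d) = (-1 + d)/(-5 + d)
(-22*(-22))*u(z) = (-22*(-22))*((-1 - 17/6)/(-5 - 17/6)) = 484*(-23/6/(-47/6)) = 484*(-6/47*(-23/6)) = 484*(23/47) = 11132/47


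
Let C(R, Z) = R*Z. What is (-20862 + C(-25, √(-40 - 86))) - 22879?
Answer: -43741 - 75*I*√14 ≈ -43741.0 - 280.62*I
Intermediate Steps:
(-20862 + C(-25, √(-40 - 86))) - 22879 = (-20862 - 25*√(-40 - 86)) - 22879 = (-20862 - 75*I*√14) - 22879 = -43741 - 75*I*√14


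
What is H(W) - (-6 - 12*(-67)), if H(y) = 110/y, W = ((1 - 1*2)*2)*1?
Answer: -853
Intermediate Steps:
W = -2 (W = ((1 - 2)*2)*1 = -1*2*1 = -2*1 = -2)
H(W) - (-6 - 12*(-67)) = 110/(-2) - (-6 - 12*(-67)) = 110*(-½) - (-6 + 804) = -55 - 1*798 = -55 - 798 = -853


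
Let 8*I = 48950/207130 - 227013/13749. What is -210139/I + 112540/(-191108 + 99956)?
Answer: 165298095418999577/1600276566852 ≈ 1.0329e+5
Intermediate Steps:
I = -70224529/34519156 (I = (48950/207130 - 227013/13749)/8 = (48950*(1/207130) - 227013*1/13749)/8 = (445/1883 - 75671/4583)/8 = (⅛)*(-140449058/8629789) = -70224529/34519156 ≈ -2.0344)
-210139/I + 112540/(-191108 + 99956) = -210139/(-70224529/34519156) + 112540/(-191108 + 99956) = -210139*(-34519156/70224529) + 112540/(-91152) = 7253820922684/70224529 + 112540*(-1/91152) = 7253820922684/70224529 - 28135/22788 = 165298095418999577/1600276566852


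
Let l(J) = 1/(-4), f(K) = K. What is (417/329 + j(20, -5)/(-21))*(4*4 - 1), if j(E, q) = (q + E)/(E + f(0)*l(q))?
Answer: 24315/1316 ≈ 18.476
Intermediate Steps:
l(J) = -1/4
j(E, q) = (E + q)/E (j(E, q) = (q + E)/(E + 0*(-1/4)) = (E + q)/(E + 0) = (E + q)/E)
(417/329 + j(20, -5)/(-21))*(4*4 - 1) = (417/329 + ((20 - 5)/20)/(-21))*(4*4 - 1) = (417*(1/329) + ((1/20)*15)*(-1/21))*(16 - 1) = (417/329 + (3/4)*(-1/21))*15 = (417/329 - 1/28)*15 = (1621/1316)*15 = 24315/1316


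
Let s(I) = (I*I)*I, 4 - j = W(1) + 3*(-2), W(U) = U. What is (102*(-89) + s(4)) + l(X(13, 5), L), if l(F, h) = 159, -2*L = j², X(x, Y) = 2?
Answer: -8855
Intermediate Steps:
j = 9 (j = 4 - (1 + 3*(-2)) = 4 - (1 - 6) = 4 - 1*(-5) = 4 + 5 = 9)
L = -81/2 (L = -½*9² = -½*81 = -81/2 ≈ -40.500)
s(I) = I³ (s(I) = I²*I = I³)
(102*(-89) + s(4)) + l(X(13, 5), L) = (102*(-89) + 4³) + 159 = (-9078 + 64) + 159 = -9014 + 159 = -8855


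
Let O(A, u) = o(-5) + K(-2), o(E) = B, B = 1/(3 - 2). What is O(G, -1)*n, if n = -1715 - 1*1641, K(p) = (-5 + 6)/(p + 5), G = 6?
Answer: -13424/3 ≈ -4474.7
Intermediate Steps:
K(p) = 1/(5 + p)
B = 1 (B = 1/1 = 1)
n = -3356 (n = -1715 - 1641 = -3356)
o(E) = 1
O(A, u) = 4/3 (O(A, u) = 1 + 1/(5 - 2) = 1 + 1/3 = 4/3)
O(G, -1)*n = (4/3)*(-3356) = -13424/3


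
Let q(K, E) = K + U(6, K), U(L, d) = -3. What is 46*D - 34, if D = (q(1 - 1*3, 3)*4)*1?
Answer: -954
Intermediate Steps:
q(K, E) = -3 + K (q(K, E) = K - 3 = -3 + K)
D = -20 (D = ((-3 + (1 - 1*3))*4)*1 = ((-3 + (1 - 3))*4)*1 = ((-3 - 2)*4)*1 = -5*4*1 = -20*1 = -20)
46*D - 34 = 46*(-20) - 34 = -920 - 34 = -954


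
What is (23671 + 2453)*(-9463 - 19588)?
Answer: -758928324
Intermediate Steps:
(23671 + 2453)*(-9463 - 19588) = 26124*(-29051) = -758928324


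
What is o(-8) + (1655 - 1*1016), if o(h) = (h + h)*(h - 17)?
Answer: 1039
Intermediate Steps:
o(h) = 2*h*(-17 + h) (o(h) = (2*h)*(-17 + h) = 2*h*(-17 + h))
o(-8) + (1655 - 1*1016) = 2*(-8)*(-17 - 8) + (1655 - 1*1016) = 2*(-8)*(-25) + (1655 - 1016) = 400 + 639 = 1039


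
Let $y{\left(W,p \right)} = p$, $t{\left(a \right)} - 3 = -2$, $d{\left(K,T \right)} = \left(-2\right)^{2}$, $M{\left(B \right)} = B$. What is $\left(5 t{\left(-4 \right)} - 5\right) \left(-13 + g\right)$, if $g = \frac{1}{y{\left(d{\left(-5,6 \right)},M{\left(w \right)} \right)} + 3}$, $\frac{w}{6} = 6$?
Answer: $0$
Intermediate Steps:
$w = 36$ ($w = 6 \cdot 6 = 36$)
$d{\left(K,T \right)} = 4$
$t{\left(a \right)} = 1$ ($t{\left(a \right)} = 3 - 2 = 1$)
$g = \frac{1}{39}$ ($g = \frac{1}{36 + 3} = \frac{1}{39} \approx 0.025641$)
$\left(5 t{\left(-4 \right)} - 5\right) \left(-13 + g\right) = \left(5 \cdot 1 - 5\right) \left(-13 + \frac{1}{39}\right) = \left(5 - 5\right) \left(- \frac{506}{39}\right) = 0 \left(- \frac{506}{39}\right) = 0$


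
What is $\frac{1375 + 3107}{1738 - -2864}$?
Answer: $\frac{747}{767} \approx 0.97392$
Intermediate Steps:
$\frac{1375 + 3107}{1738 - -2864} = \frac{4482}{1738 + 2864} = \frac{4482}{4602} = 4482 \cdot \frac{1}{4602} = \frac{747}{767}$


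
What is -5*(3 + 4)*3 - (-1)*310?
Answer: 205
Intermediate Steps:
-5*(3 + 4)*3 - (-1)*310 = -5*7*3 - 1*(-310) = -35*3 + 310 = -105 + 310 = 205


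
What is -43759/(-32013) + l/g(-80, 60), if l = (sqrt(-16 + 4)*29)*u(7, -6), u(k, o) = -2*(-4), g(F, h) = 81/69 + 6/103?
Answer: 43759/32013 + 1099216*I*sqrt(3)/2919 ≈ 1.3669 + 652.24*I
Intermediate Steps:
g(F, h) = 2919/2369 (g(F, h) = 81*(1/69) + 6*(1/103) = 27/23 + 6/103 = 2919/2369)
u(k, o) = 8
l = 464*I*sqrt(3) (l = (sqrt(-16 + 4)*29)*8 = (sqrt(-12)*29)*8 = ((2*I*sqrt(3))*29)*8 = (58*I*sqrt(3))*8 = 464*I*sqrt(3) ≈ 803.67*I)
-43759/(-32013) + l/g(-80, 60) = -43759/(-32013) + (464*I*sqrt(3))/(2919/2369) = -43759*(-1/32013) + (464*I*sqrt(3))*(2369/2919) = 43759/32013 + 1099216*I*sqrt(3)/2919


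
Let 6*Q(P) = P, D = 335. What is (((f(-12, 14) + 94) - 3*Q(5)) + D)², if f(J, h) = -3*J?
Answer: 855625/4 ≈ 2.1391e+5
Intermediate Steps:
Q(P) = P/6
(((f(-12, 14) + 94) - 3*Q(5)) + D)² = (((-3*(-12) + 94) - 5/2) + 335)² = (((36 + 94) - 3*⅚) + 335)² = ((130 - 5/2) + 335)² = (255/2 + 335)² = (925/2)² = 855625/4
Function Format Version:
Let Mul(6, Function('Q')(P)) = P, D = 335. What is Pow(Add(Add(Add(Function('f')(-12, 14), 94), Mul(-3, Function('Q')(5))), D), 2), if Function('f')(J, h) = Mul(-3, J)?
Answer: Rational(855625, 4) ≈ 2.1391e+5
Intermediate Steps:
Function('Q')(P) = Mul(Rational(1, 6), P)
Pow(Add(Add(Add(Function('f')(-12, 14), 94), Mul(-3, Function('Q')(5))), D), 2) = Pow(Add(Add(Add(Mul(-3, -12), 94), Mul(-3, Mul(Rational(1, 6), 5))), 335), 2) = Pow(Add(Add(Add(36, 94), Mul(-3, Rational(5, 6))), 335), 2) = Pow(Add(Add(130, Rational(-5, 2)), 335), 2) = Pow(Add(Rational(255, 2), 335), 2) = Pow(Rational(925, 2), 2) = Rational(855625, 4)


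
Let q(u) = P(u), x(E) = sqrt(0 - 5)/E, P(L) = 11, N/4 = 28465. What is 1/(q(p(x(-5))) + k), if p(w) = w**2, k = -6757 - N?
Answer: -1/120606 ≈ -8.2915e-6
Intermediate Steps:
N = 113860 (N = 4*28465 = 113860)
x(E) = I*sqrt(5)/E (x(E) = sqrt(-5)/E = (I*sqrt(5))/E = I*sqrt(5)/E)
k = -120617 (k = -6757 - 1*113860 = -6757 - 113860 = -120617)
q(u) = 11
1/(q(p(x(-5))) + k) = 1/(11 - 120617) = 1/(-120606) = -1/120606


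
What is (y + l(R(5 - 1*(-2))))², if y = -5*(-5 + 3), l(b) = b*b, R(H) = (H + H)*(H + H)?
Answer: 1476557476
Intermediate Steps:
R(H) = 4*H² (R(H) = (2*H)*(2*H) = 4*H²)
l(b) = b²
y = 10 (y = -5*(-2) = 10)
(y + l(R(5 - 1*(-2))))² = (10 + (4*(5 - 1*(-2))²)²)² = (10 + (4*(5 + 2)²)²)² = (10 + (4*7²)²)² = (10 + (4*49)²)² = (10 + 196²)² = (10 + 38416)² = 38426² = 1476557476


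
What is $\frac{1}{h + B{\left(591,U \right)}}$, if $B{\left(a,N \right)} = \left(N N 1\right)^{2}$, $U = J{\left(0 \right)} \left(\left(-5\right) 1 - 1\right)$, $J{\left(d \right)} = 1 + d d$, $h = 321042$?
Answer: $\frac{1}{322338} \approx 3.1023 \cdot 10^{-6}$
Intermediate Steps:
$J{\left(d \right)} = 1 + d^{2}$
$U = -6$ ($U = \left(1 + 0^{2}\right) \left(\left(-5\right) 1 - 1\right) = \left(1 + 0\right) \left(-5 - 1\right) = 1 \left(-6\right) = -6$)
$B{\left(a,N \right)} = N^{4}$ ($B{\left(a,N \right)} = \left(N^{2} \cdot 1\right)^{2} = \left(N^{2}\right)^{2} = N^{4}$)
$\frac{1}{h + B{\left(591,U \right)}} = \frac{1}{321042 + \left(-6\right)^{4}} = \frac{1}{321042 + 1296} = \frac{1}{322338}$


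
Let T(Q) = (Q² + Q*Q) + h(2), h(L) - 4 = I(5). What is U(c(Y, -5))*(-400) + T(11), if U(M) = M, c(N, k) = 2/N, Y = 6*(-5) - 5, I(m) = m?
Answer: 1917/7 ≈ 273.86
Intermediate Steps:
h(L) = 9 (h(L) = 4 + 5 = 9)
Y = -35 (Y = -30 - 5 = -35)
T(Q) = 9 + 2*Q² (T(Q) = (Q² + Q*Q) + 9 = (Q² + Q²) + 9 = 2*Q² + 9 = 9 + 2*Q²)
U(c(Y, -5))*(-400) + T(11) = (2/(-35))*(-400) + (9 + 2*11²) = (2*(-1/35))*(-400) + (9 + 2*121) = -2/35*(-400) + (9 + 242) = 160/7 + 251 = 1917/7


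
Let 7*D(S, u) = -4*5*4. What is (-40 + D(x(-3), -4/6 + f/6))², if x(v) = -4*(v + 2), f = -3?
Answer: 129600/49 ≈ 2644.9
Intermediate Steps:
x(v) = -8 - 4*v (x(v) = -4*(2 + v) = -8 - 4*v)
D(S, u) = -80/7 (D(S, u) = (-4*5*4)/7 = (-20*4)/7 = (⅐)*(-80) = -80/7)
(-40 + D(x(-3), -4/6 + f/6))² = (-40 - 80/7)² = (-360/7)² = 129600/49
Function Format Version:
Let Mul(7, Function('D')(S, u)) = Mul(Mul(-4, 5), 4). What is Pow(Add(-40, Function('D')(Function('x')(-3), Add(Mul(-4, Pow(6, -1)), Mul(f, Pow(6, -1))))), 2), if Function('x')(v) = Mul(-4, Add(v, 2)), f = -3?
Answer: Rational(129600, 49) ≈ 2644.9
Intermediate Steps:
Function('x')(v) = Add(-8, Mul(-4, v)) (Function('x')(v) = Mul(-4, Add(2, v)) = Add(-8, Mul(-4, v)))
Function('D')(S, u) = Rational(-80, 7) (Function('D')(S, u) = Mul(Rational(1, 7), Mul(Mul(-4, 5), 4)) = Mul(Rational(1, 7), Mul(-20, 4)) = Mul(Rational(1, 7), -80) = Rational(-80, 7))
Pow(Add(-40, Function('D')(Function('x')(-3), Add(Mul(-4, Pow(6, -1)), Mul(f, Pow(6, -1))))), 2) = Pow(Add(-40, Rational(-80, 7)), 2) = Pow(Rational(-360, 7), 2) = Rational(129600, 49)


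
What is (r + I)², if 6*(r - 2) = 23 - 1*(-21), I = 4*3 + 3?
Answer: 5329/9 ≈ 592.11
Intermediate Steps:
I = 15 (I = 12 + 3 = 15)
r = 28/3 (r = 2 + (23 - 1*(-21))/6 = 2 + (23 + 21)/6 = 2 + (⅙)*44 = 2 + 22/3 = 28/3 ≈ 9.3333)
(r + I)² = (28/3 + 15)² = (73/3)² = 5329/9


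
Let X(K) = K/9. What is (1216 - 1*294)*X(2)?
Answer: 1844/9 ≈ 204.89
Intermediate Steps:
X(K) = K/9 (X(K) = K*(⅑) = K/9)
(1216 - 1*294)*X(2) = (1216 - 1*294)*((⅑)*2) = (1216 - 294)*(2/9) = 922*(2/9) = 1844/9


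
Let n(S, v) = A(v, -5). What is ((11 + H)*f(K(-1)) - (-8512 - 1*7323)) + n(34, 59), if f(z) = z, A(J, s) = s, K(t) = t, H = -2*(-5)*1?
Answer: 15809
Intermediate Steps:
H = 10 (H = 10*1 = 10)
n(S, v) = -5
((11 + H)*f(K(-1)) - (-8512 - 1*7323)) + n(34, 59) = ((11 + 10)*(-1) - (-8512 - 1*7323)) - 5 = (21*(-1) - (-8512 - 7323)) - 5 = (-21 - 1*(-15835)) - 5 = (-21 + 15835) - 5 = 15814 - 5 = 15809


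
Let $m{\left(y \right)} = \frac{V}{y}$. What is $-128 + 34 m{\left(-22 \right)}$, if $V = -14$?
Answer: $- \frac{1170}{11} \approx -106.36$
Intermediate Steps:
$m{\left(y \right)} = - \frac{14}{y}$
$-128 + 34 m{\left(-22 \right)} = -128 + 34 \left(- \frac{14}{-22}\right) = -128 + 34 \left(\left(-14\right) \left(- \frac{1}{22}\right)\right) = -128 + 34 \cdot \frac{7}{11} = -128 + \frac{238}{11} = - \frac{1170}{11}$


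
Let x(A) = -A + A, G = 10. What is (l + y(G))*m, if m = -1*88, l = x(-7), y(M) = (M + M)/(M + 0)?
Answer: -176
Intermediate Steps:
y(M) = 2 (y(M) = (2*M)/M = 2)
x(A) = 0
l = 0
m = -88
(l + y(G))*m = (0 + 2)*(-88) = 2*(-88) = -176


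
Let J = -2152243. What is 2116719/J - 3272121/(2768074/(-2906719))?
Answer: 20470270623591301551/5957567889982 ≈ 3.4360e+6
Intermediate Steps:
2116719/J - 3272121/(2768074/(-2906719)) = 2116719/(-2152243) - 3272121/(2768074/(-2906719)) = 2116719*(-1/2152243) - 3272121/(2768074*(-1/2906719)) = -2116719/2152243 - 3272121/(-2768074/2906719) = -2116719/2152243 - 3272121*(-2906719/2768074) = -2116719/2152243 + 9511136280999/2768074 = 20470270623591301551/5957567889982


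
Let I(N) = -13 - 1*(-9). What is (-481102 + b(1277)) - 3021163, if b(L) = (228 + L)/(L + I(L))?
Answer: -4458381840/1273 ≈ -3.5023e+6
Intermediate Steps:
I(N) = -4 (I(N) = -13 + 9 = -4)
b(L) = (228 + L)/(-4 + L) (b(L) = (228 + L)/(L - 4) = (228 + L)/(-4 + L))
(-481102 + b(1277)) - 3021163 = (-481102 + (228 + 1277)/(-4 + 1277)) - 3021163 = (-481102 + 1505/1273) - 3021163 = -612441341/1273 - 3021163 = -4458381840/1273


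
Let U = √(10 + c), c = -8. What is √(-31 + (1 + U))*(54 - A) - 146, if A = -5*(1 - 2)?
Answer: -146 + 49*I*√(30 - √2) ≈ -146.0 + 261.98*I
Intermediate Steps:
A = 5 (A = -5*(-1) = 5)
U = √2 (U = √(10 - 8) = √2 ≈ 1.4142)
√(-31 + (1 + U))*(54 - A) - 146 = √(-31 + (1 + √2))*(54 - 1*5) - 146 = √(-30 + √2)*(54 - 5) - 146 = √(-30 + √2)*49 - 146 = 49*√(-30 + √2) - 146 = -146 + 49*√(-30 + √2)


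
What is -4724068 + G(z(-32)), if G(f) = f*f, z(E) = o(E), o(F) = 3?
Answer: -4724059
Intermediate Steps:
z(E) = 3
G(f) = f²
-4724068 + G(z(-32)) = -4724068 + 3² = -4724068 + 9 = -4724059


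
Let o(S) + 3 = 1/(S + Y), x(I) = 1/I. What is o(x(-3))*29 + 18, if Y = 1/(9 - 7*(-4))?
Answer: -5565/34 ≈ -163.68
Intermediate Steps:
Y = 1/37 (Y = 1/(9 + 28) = 1/37 ≈ 0.027027)
x(I) = 1/I
o(S) = -3 + 1/(1/37 + S) (o(S) = -3 + 1/(S + 1/37) = -3 + 1/(1/37 + S))
o(x(-3))*29 + 18 = ((34 - 111/(-3))/(1 + 37/(-3)))*29 + 18 = ((34 - 111*(-⅓))/(1 + 37*(-⅓)))*29 + 18 = ((34 + 37)/(1 - 37/3))*29 + 18 = (71/(-34/3))*29 + 18 = -3/34*71*29 + 18 = -213/34*29 + 18 = -6177/34 + 18 = -5565/34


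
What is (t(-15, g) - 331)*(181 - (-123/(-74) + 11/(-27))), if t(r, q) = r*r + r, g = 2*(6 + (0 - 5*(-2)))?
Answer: -43454851/1998 ≈ -21749.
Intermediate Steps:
g = 32 (g = 2*(6 + (0 + 10)) = 2*(6 + 10) = 2*16 = 32)
t(r, q) = r + r**2 (t(r, q) = r**2 + r = r + r**2)
(t(-15, g) - 331)*(181 - (-123/(-74) + 11/(-27))) = (-15*(1 - 15) - 331)*(181 - (-123/(-74) + 11/(-27))) = (-15*(-14) - 331)*(181 - (-123*(-1/74) + 11*(-1/27))) = (210 - 331)*(181 - (123/74 - 11/27)) = -121*(181 - 1*2507/1998) = -121*(181 - 2507/1998) = -121*359131/1998 = -43454851/1998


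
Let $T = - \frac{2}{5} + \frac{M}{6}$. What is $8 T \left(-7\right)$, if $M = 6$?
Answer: $- \frac{168}{5} \approx -33.6$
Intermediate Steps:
$T = \frac{3}{5}$ ($T = - \frac{2}{5} + \frac{6}{6} = \left(-2\right) \frac{1}{5} + 6 \cdot \frac{1}{6} = - \frac{2}{5} + 1 = \frac{3}{5} \approx 0.6$)
$8 T \left(-7\right) = 8 \cdot \frac{3}{5} \left(-7\right) = \frac{24}{5} \left(-7\right) = - \frac{168}{5}$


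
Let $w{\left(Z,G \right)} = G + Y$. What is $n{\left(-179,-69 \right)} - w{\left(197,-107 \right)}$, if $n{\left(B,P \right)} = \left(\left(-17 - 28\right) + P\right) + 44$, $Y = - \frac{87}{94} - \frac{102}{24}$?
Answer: $\frac{7929}{188} \approx 42.176$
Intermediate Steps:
$Y = - \frac{973}{188}$ ($Y = \left(-87\right) \frac{1}{94} - \frac{17}{4} = - \frac{87}{94} - \frac{17}{4} = - \frac{973}{188} \approx -5.1755$)
$n{\left(B,P \right)} = -1 + P$ ($n{\left(B,P \right)} = \left(\left(-17 - 28\right) + P\right) + 44 = \left(-45 + P\right) + 44 = -1 + P$)
$w{\left(Z,G \right)} = - \frac{973}{188} + G$ ($w{\left(Z,G \right)} = G - \frac{973}{188} = - \frac{973}{188} + G$)
$n{\left(-179,-69 \right)} - w{\left(197,-107 \right)} = \left(-1 - 69\right) - \left(- \frac{973}{188} - 107\right) = -70 - - \frac{21089}{188} = -70 + \frac{21089}{188} = \frac{7929}{188}$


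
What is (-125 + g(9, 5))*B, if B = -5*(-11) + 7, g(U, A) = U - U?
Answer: -7750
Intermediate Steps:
g(U, A) = 0
B = 62 (B = 55 + 7 = 62)
(-125 + g(9, 5))*B = (-125 + 0)*62 = -125*62 = -7750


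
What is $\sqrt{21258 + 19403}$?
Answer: $\sqrt{40661} \approx 201.65$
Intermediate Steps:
$\sqrt{21258 + 19403} = \sqrt{40661}$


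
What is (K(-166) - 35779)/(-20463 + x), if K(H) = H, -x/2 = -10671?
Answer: -35945/879 ≈ -40.893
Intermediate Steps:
x = 21342 (x = -2*(-10671) = 21342)
(K(-166) - 35779)/(-20463 + x) = (-166 - 35779)/(-20463 + 21342) = -35945/879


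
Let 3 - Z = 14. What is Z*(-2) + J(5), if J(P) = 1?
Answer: 23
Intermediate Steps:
Z = -11 (Z = 3 - 1*14 = 3 - 14 = -11)
Z*(-2) + J(5) = -11*(-2) + 1 = 22 + 1 = 23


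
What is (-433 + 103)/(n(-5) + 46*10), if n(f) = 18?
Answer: -165/239 ≈ -0.69038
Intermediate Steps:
(-433 + 103)/(n(-5) + 46*10) = (-433 + 103)/(18 + 46*10) = -330/(18 + 460) = -330/478 = -330*1/478 = -165/239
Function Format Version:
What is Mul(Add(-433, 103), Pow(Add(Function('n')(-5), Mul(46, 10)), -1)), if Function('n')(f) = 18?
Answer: Rational(-165, 239) ≈ -0.69038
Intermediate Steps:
Mul(Add(-433, 103), Pow(Add(Function('n')(-5), Mul(46, 10)), -1)) = Mul(Add(-433, 103), Pow(Add(18, Mul(46, 10)), -1)) = Mul(-330, Pow(Add(18, 460), -1)) = Mul(-330, Pow(478, -1)) = Mul(-330, Rational(1, 478)) = Rational(-165, 239)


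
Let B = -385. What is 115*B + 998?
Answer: -43277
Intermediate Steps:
115*B + 998 = 115*(-385) + 998 = -44275 + 998 = -43277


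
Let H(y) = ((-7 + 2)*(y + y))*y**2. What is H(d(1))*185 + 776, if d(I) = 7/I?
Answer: -633774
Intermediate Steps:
H(y) = -10*y**3 (H(y) = (-10*y)*y**2 = -10*y**3)
H(d(1))*185 + 776 = -10*(7/1)**3*185 + 776 = -10*(7*1)**3*185 + 776 = -10*7**3*185 + 776 = -10*343*185 + 776 = -3430*185 + 776 = -634550 + 776 = -633774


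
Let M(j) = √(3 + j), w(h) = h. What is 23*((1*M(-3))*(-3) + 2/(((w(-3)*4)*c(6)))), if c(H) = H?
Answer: -23/36 ≈ -0.63889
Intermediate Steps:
23*((1*M(-3))*(-3) + 2/(((w(-3)*4)*c(6)))) = 23*((1*√(3 - 3))*(-3) + 2/((-3*4*6))) = 23*((1*√0)*(-3) + 2/((-12*6))) = 23*((1*0)*(-3) + 2/(-72)) = 23*(0*(-3) + 2*(-1/72)) = 23*(0 - 1/36) = 23*(-1/36) = -23/36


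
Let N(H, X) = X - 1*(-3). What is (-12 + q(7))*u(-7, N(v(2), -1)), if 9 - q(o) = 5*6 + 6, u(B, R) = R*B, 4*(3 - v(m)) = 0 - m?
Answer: 546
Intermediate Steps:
v(m) = 3 + m/4 (v(m) = 3 - (0 - m)/4 = 3 - (-1)*m/4 = 3 + m/4)
N(H, X) = 3 + X (N(H, X) = X + 3 = 3 + X)
u(B, R) = B*R
q(o) = -27 (q(o) = 9 - (5*6 + 6) = 9 - (30 + 6) = 9 - 1*36 = 9 - 36 = -27)
(-12 + q(7))*u(-7, N(v(2), -1)) = (-12 - 27)*(-7*(3 - 1)) = -(-273)*2 = -39*(-14) = 546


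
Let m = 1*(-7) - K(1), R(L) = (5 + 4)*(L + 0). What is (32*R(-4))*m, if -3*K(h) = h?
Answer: 7680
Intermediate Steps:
K(h) = -h/3
R(L) = 9*L
m = -20/3 (m = 1*(-7) - (-1)/3 = -7 - 1*(-⅓) = -7 + ⅓ = -20/3 ≈ -6.6667)
(32*R(-4))*m = (32*(9*(-4)))*(-20/3) = (32*(-36))*(-20/3) = -1152*(-20/3) = 7680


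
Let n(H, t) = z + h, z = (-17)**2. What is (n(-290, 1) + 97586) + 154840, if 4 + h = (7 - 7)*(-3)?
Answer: 252711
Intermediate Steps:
z = 289
h = -4 (h = -4 + (7 - 7)*(-3) = -4 + 0*(-3) = -4 + 0 = -4)
n(H, t) = 285 (n(H, t) = 289 - 4 = 285)
(n(-290, 1) + 97586) + 154840 = (285 + 97586) + 154840 = 97871 + 154840 = 252711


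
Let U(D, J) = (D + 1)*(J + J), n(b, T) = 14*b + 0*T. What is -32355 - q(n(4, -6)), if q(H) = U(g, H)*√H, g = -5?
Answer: -32355 + 896*√14 ≈ -29002.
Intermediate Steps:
n(b, T) = 14*b (n(b, T) = 14*b + 0 = 14*b)
U(D, J) = 2*J*(1 + D) (U(D, J) = (1 + D)*(2*J) = 2*J*(1 + D))
q(H) = -8*H^(3/2) (q(H) = (2*H*(1 - 5))*√H = (2*H*(-4))*√H = (-8*H)*√H = -8*H^(3/2))
-32355 - q(n(4, -6)) = -32355 - (-8)*(14*4)^(3/2) = -32355 - (-8)*56^(3/2) = -32355 - (-8)*112*√14 = -32355 - (-896)*√14 = -32355 + 896*√14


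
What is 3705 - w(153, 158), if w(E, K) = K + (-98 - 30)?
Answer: 3675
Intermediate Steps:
w(E, K) = -128 + K (w(E, K) = K - 128 = -128 + K)
3705 - w(153, 158) = 3705 - (-128 + 158) = 3705 - 1*30 = 3705 - 30 = 3675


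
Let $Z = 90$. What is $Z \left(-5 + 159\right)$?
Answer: $13860$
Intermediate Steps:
$Z \left(-5 + 159\right) = 90 \left(-5 + 159\right) = 90 \cdot 154 = 13860$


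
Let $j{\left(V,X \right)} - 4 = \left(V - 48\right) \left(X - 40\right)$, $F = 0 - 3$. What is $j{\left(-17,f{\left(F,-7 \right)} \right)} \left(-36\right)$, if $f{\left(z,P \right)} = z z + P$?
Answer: $-89064$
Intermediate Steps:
$F = -3$
$f{\left(z,P \right)} = P + z^{2}$ ($f{\left(z,P \right)} = z^{2} + P = P + z^{2}$)
$j{\left(V,X \right)} = 4 + \left(-48 + V\right) \left(-40 + X\right)$ ($j{\left(V,X \right)} = 4 + \left(V - 48\right) \left(X - 40\right) = 4 + \left(-48 + V\right) \left(-40 + X\right)$)
$j{\left(-17,f{\left(F,-7 \right)} \right)} \left(-36\right) = \left(1924 - 48 \left(-7 + \left(-3\right)^{2}\right) - -680 - 17 \left(-7 + \left(-3\right)^{2}\right)\right) \left(-36\right) = \left(1924 - 48 \left(-7 + 9\right) + 680 - 17 \left(-7 + 9\right)\right) \left(-36\right) = \left(1924 - 96 + 680 - 34\right) \left(-36\right) = 2474 \left(-36\right) = -89064$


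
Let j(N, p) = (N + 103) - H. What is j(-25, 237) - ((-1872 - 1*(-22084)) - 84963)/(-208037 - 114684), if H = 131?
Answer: -17168964/322721 ≈ -53.201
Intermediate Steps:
j(N, p) = -28 + N (j(N, p) = (N + 103) - 1*131 = (103 + N) - 131 = -28 + N)
j(-25, 237) - ((-1872 - 1*(-22084)) - 84963)/(-208037 - 114684) = (-28 - 25) - ((-1872 - 1*(-22084)) - 84963)/(-208037 - 114684) = -53 - ((-1872 + 22084) - 84963)/(-322721) = -53 - (20212 - 84963)*(-1)/322721 = -53 - (-64751)*(-1)/322721 = -53 - 1*64751/322721 = -53 - 64751/322721 = -17168964/322721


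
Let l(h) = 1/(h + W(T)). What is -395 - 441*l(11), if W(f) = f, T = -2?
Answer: -444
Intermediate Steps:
l(h) = 1/(-2 + h) (l(h) = 1/(h - 2) = 1/(-2 + h))
-395 - 441*l(11) = -395 - 441/(-2 + 11) = -395 - 441/9 = -395 - 441*⅑ = -395 - 49 = -444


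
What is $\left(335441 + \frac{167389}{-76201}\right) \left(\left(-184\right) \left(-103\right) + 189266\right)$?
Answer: $\frac{5322212876766936}{76201} \approx 6.9844 \cdot 10^{10}$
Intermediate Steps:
$\left(335441 + \frac{167389}{-76201}\right) \left(\left(-184\right) \left(-103\right) + 189266\right) = \left(335441 + 167389 \left(- \frac{1}{76201}\right)\right) \left(18952 + 189266\right) = \left(335441 - \frac{167389}{76201}\right) 208218 = \frac{25560772252}{76201} \cdot 208218 = \frac{5322212876766936}{76201}$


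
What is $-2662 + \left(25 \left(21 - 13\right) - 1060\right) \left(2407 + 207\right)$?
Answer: $-2250702$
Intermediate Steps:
$-2662 + \left(25 \left(21 - 13\right) - 1060\right) \left(2407 + 207\right) = -2662 + \left(25 \cdot 8 - 1060\right) 2614 = -2662 + \left(200 - 1060\right) 2614 = -2662 - 2248040 = -2250702$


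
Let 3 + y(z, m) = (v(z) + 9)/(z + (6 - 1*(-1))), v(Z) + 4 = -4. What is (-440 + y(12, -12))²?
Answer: 70829056/361 ≈ 1.9620e+5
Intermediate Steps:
v(Z) = -8 (v(Z) = -4 - 4 = -8)
y(z, m) = -3 + 1/(7 + z) (y(z, m) = -3 + (-8 + 9)/(z + (6 - 1*(-1))) = -3 + 1/(z + (6 + 1)) = -3 + 1/(z + 7) = -3 + 1/(7 + z))
(-440 + y(12, -12))² = (-440 + (-20 - 3*12)/(7 + 12))² = (-440 + (-20 - 36)/19)² = (-440 + (1/19)*(-56))² = (-440 - 56/19)² = (-8416/19)² = 70829056/361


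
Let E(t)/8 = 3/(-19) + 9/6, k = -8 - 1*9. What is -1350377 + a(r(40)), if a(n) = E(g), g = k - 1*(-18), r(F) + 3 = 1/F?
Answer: -25656959/19 ≈ -1.3504e+6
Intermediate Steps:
k = -17 (k = -8 - 9 = -17)
r(F) = -3 + 1/F
g = 1 (g = -17 - 1*(-18) = -17 + 18 = 1)
E(t) = 204/19 (E(t) = 8*(3/(-19) + 9/6) = 8*(3*(-1/19) + 9*(1/6)) = 8*(-3/19 + 3/2) = 8*(51/38) = 204/19)
a(n) = 204/19
-1350377 + a(r(40)) = -1350377 + 204/19 = -25656959/19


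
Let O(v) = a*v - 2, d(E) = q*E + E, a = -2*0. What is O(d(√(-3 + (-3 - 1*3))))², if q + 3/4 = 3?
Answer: 4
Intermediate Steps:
q = 9/4 (q = -¾ + 3 = 9/4 ≈ 2.2500)
a = 0
d(E) = 13*E/4 (d(E) = 9*E/4 + E = 13*E/4)
O(v) = -2 (O(v) = 0*v - 2 = 0 - 2 = -2)
O(d(√(-3 + (-3 - 1*3))))² = (-2)² = 4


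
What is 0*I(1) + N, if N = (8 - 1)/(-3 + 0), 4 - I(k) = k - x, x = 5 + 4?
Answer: -7/3 ≈ -2.3333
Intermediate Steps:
x = 9
I(k) = 13 - k (I(k) = 4 - (k - 1*9) = 4 - (k - 9) = 4 - (-9 + k) = 4 + (9 - k) = 13 - k)
N = -7/3 (N = 7/(-3) = 7*(-⅓) = -7/3 ≈ -2.3333)
0*I(1) + N = 0*(13 - 1*1) - 7/3 = 0*(13 - 1) - 7/3 = 0*12 - 7/3 = 0 - 7/3 = -7/3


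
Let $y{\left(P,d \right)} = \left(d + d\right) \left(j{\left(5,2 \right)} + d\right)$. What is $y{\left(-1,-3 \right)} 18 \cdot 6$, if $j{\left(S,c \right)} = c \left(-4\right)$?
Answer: $7128$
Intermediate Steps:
$j{\left(S,c \right)} = - 4 c$
$y{\left(P,d \right)} = 2 d \left(-8 + d\right)$ ($y{\left(P,d \right)} = \left(d + d\right) \left(\left(-4\right) 2 + d\right) = 2 d \left(-8 + d\right)$)
$y{\left(-1,-3 \right)} 18 \cdot 6 = 2 \left(-3\right) \left(-8 - 3\right) 18 \cdot 6 = 2 \left(-3\right) \left(-11\right) 18 \cdot 6 = 66 \cdot 18 \cdot 6 = 1188 \cdot 6 = 7128$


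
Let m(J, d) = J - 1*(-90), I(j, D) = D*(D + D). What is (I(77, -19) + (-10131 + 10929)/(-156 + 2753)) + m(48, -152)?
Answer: 319174/371 ≈ 860.31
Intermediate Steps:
I(j, D) = 2*D² (I(j, D) = D*(2*D) = 2*D²)
m(J, d) = 90 + J (m(J, d) = J + 90 = 90 + J)
(I(77, -19) + (-10131 + 10929)/(-156 + 2753)) + m(48, -152) = (2*(-19)² + (-10131 + 10929)/(-156 + 2753)) + (90 + 48) = (2*361 + 798/2597) + 138 = (722 + 798*(1/2597)) + 138 = (722 + 114/371) + 138 = 267976/371 + 138 = 319174/371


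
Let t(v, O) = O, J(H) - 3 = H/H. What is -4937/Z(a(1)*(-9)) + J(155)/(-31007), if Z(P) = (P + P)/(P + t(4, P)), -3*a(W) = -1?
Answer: -153081563/31007 ≈ -4937.0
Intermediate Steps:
a(W) = ⅓ (a(W) = -⅓*(-1) = ⅓)
J(H) = 4 (J(H) = 3 + H/H = 3 + 1 = 4)
Z(P) = 1 (Z(P) = (P + P)/(P + P) = (2*P)/((2*P)) = (2*P)*(1/(2*P)) = 1)
-4937/Z(a(1)*(-9)) + J(155)/(-31007) = -4937/1 + 4/(-31007) = -4937*1 + 4*(-1/31007) = -4937 - 4/31007 = -153081563/31007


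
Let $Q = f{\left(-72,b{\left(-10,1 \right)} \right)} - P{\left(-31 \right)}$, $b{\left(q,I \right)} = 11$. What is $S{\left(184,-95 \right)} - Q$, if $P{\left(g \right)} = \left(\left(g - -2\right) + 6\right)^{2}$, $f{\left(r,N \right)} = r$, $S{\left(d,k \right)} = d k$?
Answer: $-16879$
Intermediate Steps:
$P{\left(g \right)} = \left(8 + g\right)^{2}$ ($P{\left(g \right)} = \left(\left(g + 2\right) + 6\right)^{2} = \left(\left(2 + g\right) + 6\right)^{2} = \left(8 + g\right)^{2}$)
$Q = -601$ ($Q = -72 - \left(8 - 31\right)^{2} = -72 - \left(-23\right)^{2} = -72 - 529 = -601$)
$S{\left(184,-95 \right)} - Q = 184 \left(-95\right) - -601 = -17480 + 601 = -16879$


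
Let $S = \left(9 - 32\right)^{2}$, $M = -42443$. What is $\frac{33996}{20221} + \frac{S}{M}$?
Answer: $\frac{1432195319}{858239903} \approx 1.6688$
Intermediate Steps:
$S = 529$ ($S = \left(9 - 32\right)^{2} = \left(-23\right)^{2} = 529$)
$\frac{33996}{20221} + \frac{S}{M} = \frac{33996}{20221} + \frac{529}{-42443} = 33996 \cdot \frac{1}{20221} + 529 \left(- \frac{1}{42443}\right) = \frac{33996}{20221} - \frac{529}{42443} = \frac{1432195319}{858239903}$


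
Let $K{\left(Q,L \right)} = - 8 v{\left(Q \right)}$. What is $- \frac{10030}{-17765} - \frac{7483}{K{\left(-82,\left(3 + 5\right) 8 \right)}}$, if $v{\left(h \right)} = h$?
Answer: $- \frac{1486539}{137104} \approx -10.842$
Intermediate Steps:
$K{\left(Q,L \right)} = - 8 Q$
$- \frac{10030}{-17765} - \frac{7483}{K{\left(-82,\left(3 + 5\right) 8 \right)}} = - \frac{10030}{-17765} - \frac{7483}{\left(-8\right) \left(-82\right)} = \left(-10030\right) \left(- \frac{1}{17765}\right) - \frac{7483}{656} = \frac{118}{209} - \frac{7483}{656} = - \frac{1486539}{137104}$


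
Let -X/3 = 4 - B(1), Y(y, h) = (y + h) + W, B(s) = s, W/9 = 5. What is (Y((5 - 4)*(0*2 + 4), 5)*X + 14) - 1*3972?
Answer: -4444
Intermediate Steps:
W = 45 (W = 9*5 = 45)
Y(y, h) = 45 + h + y (Y(y, h) = (y + h) + 45 = (h + y) + 45 = 45 + h + y)
X = -9 (X = -3*(4 - 1*1) = -3*(4 - 1) = -3*3 = -9)
(Y((5 - 4)*(0*2 + 4), 5)*X + 14) - 1*3972 = ((45 + 5 + (5 - 4)*(0*2 + 4))*(-9) + 14) - 1*3972 = ((45 + 5 + 1*(0 + 4))*(-9) + 14) - 3972 = ((45 + 5 + 1*4)*(-9) + 14) - 3972 = ((45 + 5 + 4)*(-9) + 14) - 3972 = (54*(-9) + 14) - 3972 = (-486 + 14) - 3972 = -472 - 3972 = -4444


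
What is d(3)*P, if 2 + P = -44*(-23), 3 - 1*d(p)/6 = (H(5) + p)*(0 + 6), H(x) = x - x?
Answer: -90900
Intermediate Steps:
H(x) = 0
d(p) = 18 - 36*p (d(p) = 18 - 6*(0 + p)*(0 + 6) = 18 - 6*p*6 = 18 - 36*p)
P = 1010 (P = -2 - 44*(-23) = -2 + 1012 = 1010)
d(3)*P = (18 - 36*3)*1010 = (18 - 108)*1010 = -90*1010 = -90900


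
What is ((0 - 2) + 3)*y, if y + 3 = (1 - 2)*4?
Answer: -7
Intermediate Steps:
y = -7 (y = -3 + (1 - 2)*4 = -3 - 1*4 = -3 - 4 = -7)
((0 - 2) + 3)*y = ((0 - 2) + 3)*(-7) = (-2 + 3)*(-7) = 1*(-7) = -7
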